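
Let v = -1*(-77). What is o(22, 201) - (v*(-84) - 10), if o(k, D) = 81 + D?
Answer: 6760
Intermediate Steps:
v = 77
o(22, 201) - (v*(-84) - 10) = (81 + 201) - (77*(-84) - 10) = 282 - (-6468 - 10) = 282 - 1*(-6478) = 282 + 6478 = 6760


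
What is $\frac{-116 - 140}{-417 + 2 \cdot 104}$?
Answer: $\frac{256}{209} \approx 1.2249$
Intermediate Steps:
$\frac{-116 - 140}{-417 + 2 \cdot 104} = - \frac{256}{-417 + 208} = - \frac{256}{-209} = \left(-256\right) \left(- \frac{1}{209}\right) = \frac{256}{209}$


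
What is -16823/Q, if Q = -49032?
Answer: 16823/49032 ≈ 0.34310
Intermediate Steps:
-16823/Q = -16823/(-49032) = -16823*(-1/49032) = 16823/49032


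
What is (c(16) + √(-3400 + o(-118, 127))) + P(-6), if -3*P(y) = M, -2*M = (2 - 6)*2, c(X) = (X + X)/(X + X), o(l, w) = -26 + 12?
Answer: -⅓ + I*√3414 ≈ -0.33333 + 58.429*I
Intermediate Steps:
o(l, w) = -14
c(X) = 1 (c(X) = (2*X)/((2*X)) = (2*X)*(1/(2*X)) = 1)
M = 4 (M = -(2 - 6)*2/2 = -(-2)*2 = -½*(-8) = 4)
P(y) = -4/3 (P(y) = -⅓*4 = -4/3)
(c(16) + √(-3400 + o(-118, 127))) + P(-6) = (1 + √(-3400 - 14)) - 4/3 = (1 + √(-3414)) - 4/3 = (1 + I*√3414) - 4/3 = -⅓ + I*√3414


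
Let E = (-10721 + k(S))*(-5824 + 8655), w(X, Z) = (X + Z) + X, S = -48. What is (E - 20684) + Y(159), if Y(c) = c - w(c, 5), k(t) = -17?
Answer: -30420126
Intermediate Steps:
w(X, Z) = Z + 2*X
Y(c) = -5 - c (Y(c) = c - (5 + 2*c) = c + (-5 - 2*c) = -5 - c)
E = -30399278 (E = (-10721 - 17)*(-5824 + 8655) = -10738*2831 = -30399278)
(E - 20684) + Y(159) = (-30399278 - 20684) + (-5 - 1*159) = -30419962 + (-5 - 159) = -30419962 - 164 = -30420126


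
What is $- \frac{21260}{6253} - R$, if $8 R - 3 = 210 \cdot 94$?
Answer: $- \frac{123623059}{50024} \approx -2471.3$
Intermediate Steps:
$R = \frac{19743}{8}$ ($R = \frac{3}{8} + \frac{210 \cdot 94}{8} = \frac{3}{8} + \frac{1}{8} \cdot 19740 = \frac{3}{8} + \frac{4935}{2} = \frac{19743}{8} \approx 2467.9$)
$- \frac{21260}{6253} - R = - \frac{21260}{6253} - \frac{19743}{8} = - \frac{123623059}{50024}$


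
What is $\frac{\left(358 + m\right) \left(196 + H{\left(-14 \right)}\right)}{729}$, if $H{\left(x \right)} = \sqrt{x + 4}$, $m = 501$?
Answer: $\frac{168364}{729} + \frac{859 i \sqrt{10}}{729} \approx 230.95 + 3.7262 i$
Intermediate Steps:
$H{\left(x \right)} = \sqrt{4 + x}$
$\frac{\left(358 + m\right) \left(196 + H{\left(-14 \right)}\right)}{729} = \frac{\left(358 + 501\right) \left(196 + \sqrt{4 - 14}\right)}{729} = 859 \left(196 + \sqrt{-10}\right) \frac{1}{729} = 859 \left(196 + i \sqrt{10}\right) \frac{1}{729} = \left(168364 + 859 i \sqrt{10}\right) \frac{1}{729} = \frac{168364}{729} + \frac{859 i \sqrt{10}}{729}$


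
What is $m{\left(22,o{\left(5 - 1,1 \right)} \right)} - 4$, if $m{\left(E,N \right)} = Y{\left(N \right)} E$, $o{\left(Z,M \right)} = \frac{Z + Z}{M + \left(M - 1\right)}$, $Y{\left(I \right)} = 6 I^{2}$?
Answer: $8444$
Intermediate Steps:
$o{\left(Z,M \right)} = \frac{2 Z}{-1 + 2 M}$ ($o{\left(Z,M \right)} = \frac{2 Z}{M + \left(-1 + M\right)} = \frac{2 Z}{-1 + 2 M}$)
$m{\left(E,N \right)} = 6 E N^{2}$ ($m{\left(E,N \right)} = 6 N^{2} E = 6 E N^{2}$)
$m{\left(22,o{\left(5 - 1,1 \right)} \right)} - 4 = 6 \cdot 22 \left(\frac{2 \left(5 - 1\right)}{-1 + 2 \cdot 1}\right)^{2} - 4 = 6 \cdot 22 \left(\frac{2 \left(5 - 1\right)}{-1 + 2}\right)^{2} - 4 = 6 \cdot 22 \left(2 \cdot 4 \cdot 1^{-1}\right)^{2} - 4 = 6 \cdot 22 \left(2 \cdot 4 \cdot 1\right)^{2} - 4 = 6 \cdot 22 \cdot 8^{2} - 4 = 6 \cdot 22 \cdot 64 - 4 = 8448 - 4 = 8444$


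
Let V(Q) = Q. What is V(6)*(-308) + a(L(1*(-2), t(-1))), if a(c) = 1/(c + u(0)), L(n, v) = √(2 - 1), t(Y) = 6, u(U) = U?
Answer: -1847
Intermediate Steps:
L(n, v) = 1 (L(n, v) = √1 = 1)
a(c) = 1/c (a(c) = 1/(c + 0) = 1/c)
V(6)*(-308) + a(L(1*(-2), t(-1))) = 6*(-308) + 1/1 = -1848 + 1 = -1847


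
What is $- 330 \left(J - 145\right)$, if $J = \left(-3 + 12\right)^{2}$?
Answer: $21120$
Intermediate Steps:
$J = 81$ ($J = 9^{2} = 81$)
$- 330 \left(J - 145\right) = - 330 \left(81 - 145\right) = \left(-330\right) \left(-64\right) = 21120$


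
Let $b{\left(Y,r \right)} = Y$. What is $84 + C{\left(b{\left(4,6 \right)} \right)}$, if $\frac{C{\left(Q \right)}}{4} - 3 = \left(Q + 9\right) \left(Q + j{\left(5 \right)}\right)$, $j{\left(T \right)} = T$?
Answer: $564$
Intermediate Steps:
$C{\left(Q \right)} = 12 + 4 \left(5 + Q\right) \left(9 + Q\right)$ ($C{\left(Q \right)} = 12 + 4 \left(Q + 9\right) \left(Q + 5\right) = 12 + 4 \left(9 + Q\right) \left(5 + Q\right) = 12 + 4 \left(5 + Q\right) \left(9 + Q\right)$)
$84 + C{\left(b{\left(4,6 \right)} \right)} = 84 + \left(192 + 4 \cdot 4^{2} + 56 \cdot 4\right) = 84 + \left(192 + 4 \cdot 16 + 224\right) = 84 + \left(192 + 64 + 224\right) = 84 + 480 = 564$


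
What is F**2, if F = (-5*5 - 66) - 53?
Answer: 20736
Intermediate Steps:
F = -144 (F = (-25 - 66) - 53 = -91 - 53 = -144)
F**2 = (-144)**2 = 20736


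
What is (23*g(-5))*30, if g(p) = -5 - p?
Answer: 0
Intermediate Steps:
(23*g(-5))*30 = (23*(-5 - 1*(-5)))*30 = (23*(-5 + 5))*30 = (23*0)*30 = 0*30 = 0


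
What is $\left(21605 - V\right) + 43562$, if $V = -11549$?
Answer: $76716$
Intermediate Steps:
$\left(21605 - V\right) + 43562 = \left(21605 - -11549\right) + 43562 = \left(21605 + 11549\right) + 43562 = 33154 + 43562 = 76716$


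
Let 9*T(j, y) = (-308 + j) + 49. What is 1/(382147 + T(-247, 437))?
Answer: 9/3438817 ≈ 2.6172e-6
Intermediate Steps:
T(j, y) = -259/9 + j/9 (T(j, y) = ((-308 + j) + 49)/9 = (-259 + j)/9 = -259/9 + j/9)
1/(382147 + T(-247, 437)) = 1/(382147 + (-259/9 + (1/9)*(-247))) = 1/(382147 + (-259/9 - 247/9)) = 1/(382147 - 506/9) = 1/(3438817/9) = 9/3438817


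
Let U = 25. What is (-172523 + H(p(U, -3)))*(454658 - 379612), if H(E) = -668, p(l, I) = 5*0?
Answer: -12997291786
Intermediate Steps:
p(l, I) = 0
(-172523 + H(p(U, -3)))*(454658 - 379612) = (-172523 - 668)*(454658 - 379612) = -173191*75046 = -12997291786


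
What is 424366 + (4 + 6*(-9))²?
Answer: 426866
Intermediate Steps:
424366 + (4 + 6*(-9))² = 424366 + (4 - 54)² = 424366 + (-50)² = 424366 + 2500 = 426866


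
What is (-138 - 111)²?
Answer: 62001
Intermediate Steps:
(-138 - 111)² = (-249)² = 62001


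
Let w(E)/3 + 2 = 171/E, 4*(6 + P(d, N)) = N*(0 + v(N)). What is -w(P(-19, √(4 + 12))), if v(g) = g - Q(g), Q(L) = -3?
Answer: -507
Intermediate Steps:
v(g) = 3 + g (v(g) = g - 1*(-3) = g + 3 = 3 + g)
P(d, N) = -6 + N*(3 + N)/4 (P(d, N) = -6 + (N*(0 + (3 + N)))/4 = -6 + (N*(3 + N))/4 = -6 + N*(3 + N)/4)
w(E) = -6 + 513/E (w(E) = -6 + 3*(171/E) = -6 + 513/E)
-w(P(-19, √(4 + 12))) = -(-6 + 513/(-6 + √(4 + 12)*(3 + √(4 + 12))/4)) = -(-6 + 513/(-6 + √16*(3 + √16)/4)) = -(-6 + 513/(-6 + (¼)*4*(3 + 4))) = -(-6 + 513/(-6 + (¼)*4*7)) = -(-6 + 513/(-6 + 7)) = -(-6 + 513/1) = -(-6 + 513*1) = -(-6 + 513) = -1*507 = -507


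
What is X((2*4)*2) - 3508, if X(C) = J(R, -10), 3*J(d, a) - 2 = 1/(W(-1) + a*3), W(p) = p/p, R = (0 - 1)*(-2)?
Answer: -101713/29 ≈ -3507.3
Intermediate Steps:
R = 2 (R = -1*(-2) = 2)
W(p) = 1
J(d, a) = 2/3 + 1/(3*(1 + 3*a)) (J(d, a) = 2/3 + 1/(3*(1 + a*3)) = 2/3 + 1/(3*(1 + 3*a)))
X(C) = 19/29 (X(C) = (1 + 2*(-10))/(1 + 3*(-10)) = (1 - 20)/(1 - 30) = -19/(-29) = -1/29*(-19) = 19/29)
X((2*4)*2) - 3508 = 19/29 - 3508 = -101713/29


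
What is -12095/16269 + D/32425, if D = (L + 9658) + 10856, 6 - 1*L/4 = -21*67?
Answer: 33514279/527522325 ≈ 0.063532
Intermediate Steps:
L = 5652 (L = 24 - (-84)*67 = 24 - 4*(-1407) = 24 + 5628 = 5652)
D = 26166 (D = (5652 + 9658) + 10856 = 15310 + 10856 = 26166)
-12095/16269 + D/32425 = -12095/16269 + 26166/32425 = 33514279/527522325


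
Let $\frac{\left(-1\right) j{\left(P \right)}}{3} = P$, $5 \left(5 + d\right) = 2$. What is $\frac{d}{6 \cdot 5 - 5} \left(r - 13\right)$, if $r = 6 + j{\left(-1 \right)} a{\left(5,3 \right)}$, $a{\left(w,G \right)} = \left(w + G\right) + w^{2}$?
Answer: $- \frac{2116}{125} \approx -16.928$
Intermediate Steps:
$d = - \frac{23}{5}$ ($d = -5 + \frac{1}{5} \cdot 2 = -5 + \frac{2}{5} = - \frac{23}{5} \approx -4.6$)
$a{\left(w,G \right)} = G + w + w^{2}$ ($a{\left(w,G \right)} = \left(G + w\right) + w^{2} = G + w + w^{2}$)
$j{\left(P \right)} = - 3 P$
$r = 105$ ($r = 6 + \left(-3\right) \left(-1\right) \left(3 + 5 + 5^{2}\right) = 6 + 3 \left(3 + 5 + 25\right) = 6 + 3 \cdot 33 = 6 + 99 = 105$)
$\frac{d}{6 \cdot 5 - 5} \left(r - 13\right) = - \frac{23}{5 \left(6 \cdot 5 - 5\right)} \left(105 - 13\right) = - \frac{23}{5 \left(30 - 5\right)} 92 = - \frac{23}{5 \cdot 25} \cdot 92 = \left(- \frac{23}{5}\right) \frac{1}{25} \cdot 92 = \left(- \frac{23}{125}\right) 92 = - \frac{2116}{125}$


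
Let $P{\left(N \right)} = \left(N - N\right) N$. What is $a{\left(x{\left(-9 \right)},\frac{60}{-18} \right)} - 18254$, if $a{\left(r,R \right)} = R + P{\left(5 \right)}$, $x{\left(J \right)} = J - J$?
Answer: $- \frac{54772}{3} \approx -18257.0$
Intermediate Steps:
$x{\left(J \right)} = 0$
$P{\left(N \right)} = 0$ ($P{\left(N \right)} = 0 N = 0$)
$a{\left(r,R \right)} = R$ ($a{\left(r,R \right)} = R + 0 = R$)
$a{\left(x{\left(-9 \right)},\frac{60}{-18} \right)} - 18254 = \frac{60}{-18} - 18254 = 60 \left(- \frac{1}{18}\right) - 18254 = - \frac{10}{3} - 18254 = - \frac{54772}{3}$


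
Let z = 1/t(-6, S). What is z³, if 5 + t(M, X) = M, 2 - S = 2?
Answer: -1/1331 ≈ -0.00075131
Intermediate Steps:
S = 0 (S = 2 - 1*2 = 2 - 2 = 0)
t(M, X) = -5 + M
z = -1/11 (z = 1/(-5 - 6) = 1/(-11) = -1/11 ≈ -0.090909)
z³ = (-1/11)³ = -1/1331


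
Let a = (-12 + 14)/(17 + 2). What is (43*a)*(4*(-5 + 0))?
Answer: -1720/19 ≈ -90.526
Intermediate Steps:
a = 2/19 ≈ 0.10526
(43*a)*(4*(-5 + 0)) = (43*(2/19))*(4*(-5 + 0)) = 86*(4*(-5))/19 = (86/19)*(-20) = -1720/19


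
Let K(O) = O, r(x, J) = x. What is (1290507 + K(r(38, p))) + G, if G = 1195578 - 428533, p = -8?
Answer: 2057590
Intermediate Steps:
G = 767045
(1290507 + K(r(38, p))) + G = (1290507 + 38) + 767045 = 1290545 + 767045 = 2057590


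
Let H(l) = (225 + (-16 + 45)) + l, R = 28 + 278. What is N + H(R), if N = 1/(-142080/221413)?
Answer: 79343387/142080 ≈ 558.44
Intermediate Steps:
R = 306
H(l) = 254 + l (H(l) = (225 + 29) + l = 254 + l)
N = -221413/142080 (N = 1/(-142080*1/221413) = 1/(-142080/221413) = -221413/142080 ≈ -1.5584)
N + H(R) = -221413/142080 + (254 + 306) = -221413/142080 + 560 = 79343387/142080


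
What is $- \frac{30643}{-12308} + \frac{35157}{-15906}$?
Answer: $\frac{9115867}{32628508} \approx 0.27938$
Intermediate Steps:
$- \frac{30643}{-12308} + \frac{35157}{-15906} = \left(-30643\right) \left(- \frac{1}{12308}\right) + 35157 \left(- \frac{1}{15906}\right) = \frac{30643}{12308} - \frac{11719}{5302} = \frac{9115867}{32628508}$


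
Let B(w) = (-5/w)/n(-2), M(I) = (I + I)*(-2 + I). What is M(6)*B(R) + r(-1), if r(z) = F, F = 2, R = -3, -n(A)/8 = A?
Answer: 7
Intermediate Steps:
M(I) = 2*I*(-2 + I) (M(I) = (2*I)*(-2 + I) = 2*I*(-2 + I))
n(A) = -8*A
r(z) = 2
B(w) = -5/(16*w) (B(w) = (-5/w)/((-8*(-2))) = -5/w/16 = -5/w*(1/16) = -5/(16*w))
M(6)*B(R) + r(-1) = (2*6*(-2 + 6))*(-5/16/(-3)) + 2 = (2*6*4)*(-5/16*(-1/3)) + 2 = 48*(5/48) + 2 = 5 + 2 = 7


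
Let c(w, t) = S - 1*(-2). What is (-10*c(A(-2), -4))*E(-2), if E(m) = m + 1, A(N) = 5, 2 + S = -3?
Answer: -30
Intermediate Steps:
S = -5 (S = -2 - 3 = -5)
c(w, t) = -3 (c(w, t) = -5 - 1*(-2) = -5 + 2 = -3)
E(m) = 1 + m
(-10*c(A(-2), -4))*E(-2) = (-10*(-3))*(1 - 2) = 30*(-1) = -30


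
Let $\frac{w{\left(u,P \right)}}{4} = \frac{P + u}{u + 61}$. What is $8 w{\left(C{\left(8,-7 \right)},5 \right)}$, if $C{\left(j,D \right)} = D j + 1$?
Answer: $- \frac{800}{3} \approx -266.67$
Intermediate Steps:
$C{\left(j,D \right)} = 1 + D j$
$w{\left(u,P \right)} = \frac{4 \left(P + u\right)}{61 + u}$ ($w{\left(u,P \right)} = 4 \frac{P + u}{u + 61} = 4 \frac{P + u}{61 + u} = \frac{4 \left(P + u\right)}{61 + u}$)
$8 w{\left(C{\left(8,-7 \right)},5 \right)} = 8 \frac{4 \left(5 + \left(1 - 56\right)\right)}{61 + \left(1 - 56\right)} = 8 \frac{4 \left(5 - 55\right)}{61 - 55} = 8 \cdot 4 \cdot \frac{1}{6} \left(-50\right) = 8 \left(- \frac{100}{3}\right) = - \frac{800}{3}$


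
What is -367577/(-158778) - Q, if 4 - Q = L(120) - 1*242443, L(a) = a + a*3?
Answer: -38418668749/158778 ≈ -2.4196e+5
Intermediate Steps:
L(a) = 4*a (L(a) = a + 3*a = 4*a)
Q = 241967 (Q = 4 - (4*120 - 1*242443) = 4 - (480 - 242443) = 4 - 1*(-241963) = 4 + 241963 = 241967)
-367577/(-158778) - Q = -367577/(-158778) - 1*241967 = -367577*(-1/158778) - 241967 = 367577/158778 - 241967 = -38418668749/158778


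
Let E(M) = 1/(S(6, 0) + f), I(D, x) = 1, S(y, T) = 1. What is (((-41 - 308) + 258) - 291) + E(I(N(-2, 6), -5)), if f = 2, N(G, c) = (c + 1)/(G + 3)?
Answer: -1145/3 ≈ -381.67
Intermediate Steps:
N(G, c) = (1 + c)/(3 + G)
E(M) = ⅓ (E(M) = 1/(1 + 2) = 1/3 = ⅓)
(((-41 - 308) + 258) - 291) + E(I(N(-2, 6), -5)) = (((-41 - 308) + 258) - 291) + ⅓ = ((-349 + 258) - 291) + ⅓ = (-91 - 291) + ⅓ = -382 + ⅓ = -1145/3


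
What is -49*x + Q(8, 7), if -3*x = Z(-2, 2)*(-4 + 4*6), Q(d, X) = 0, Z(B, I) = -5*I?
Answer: -9800/3 ≈ -3266.7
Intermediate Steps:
x = 200/3 (x = -(-5*2)*(-4 + 4*6)/3 = -(-10)*(-4 + 24)/3 = -(-10)*20/3 = -⅓*(-200) = 200/3 ≈ 66.667)
-49*x + Q(8, 7) = -49*200/3 + 0 = -9800/3 + 0 = -9800/3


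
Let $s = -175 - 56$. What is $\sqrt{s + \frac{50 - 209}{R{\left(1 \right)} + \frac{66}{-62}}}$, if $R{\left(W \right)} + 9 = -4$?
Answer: $\frac{3 i \sqrt{1160087}}{218} \approx 14.822 i$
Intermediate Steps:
$R{\left(W \right)} = -13$ ($R{\left(W \right)} = -9 - 4 = -13$)
$s = -231$
$\sqrt{s + \frac{50 - 209}{R{\left(1 \right)} + \frac{66}{-62}}} = \sqrt{-231 + \frac{50 - 209}{-13 + \frac{66}{-62}}} = \sqrt{-231 - \frac{159}{-13 + 66 \left(- \frac{1}{62}\right)}} = \sqrt{-231 - \frac{159}{-13 - \frac{33}{31}}} = \sqrt{-231 - \frac{159}{- \frac{436}{31}}} = \sqrt{-231 - - \frac{4929}{436}} = \sqrt{-231 + \frac{4929}{436}} = \sqrt{- \frac{95787}{436}} = \frac{3 i \sqrt{1160087}}{218}$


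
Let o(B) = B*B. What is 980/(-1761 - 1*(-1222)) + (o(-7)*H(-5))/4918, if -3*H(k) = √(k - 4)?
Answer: -20/11 - 49*I/4918 ≈ -1.8182 - 0.0099634*I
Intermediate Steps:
o(B) = B²
H(k) = -√(-4 + k)/3 (H(k) = -√(k - 4)/3 = -√(-4 + k)/3)
980/(-1761 - 1*(-1222)) + (o(-7)*H(-5))/4918 = 980/(-1761 - 1*(-1222)) + ((-7)²*(-√(-4 - 5)/3))/4918 = 980/(-1761 + 1222) + (49*(-I))*(1/4918) = 980/(-539) + (49*(-I))*(1/4918) = 980*(-1/539) + (49*(-I))*(1/4918) = -20/11 - 49*I*(1/4918) = -20/11 - 49*I/4918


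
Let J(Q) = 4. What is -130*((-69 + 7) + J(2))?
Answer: 7540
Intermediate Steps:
-130*((-69 + 7) + J(2)) = -130*((-69 + 7) + 4) = -130*(-62 + 4) = -130*(-58) = 7540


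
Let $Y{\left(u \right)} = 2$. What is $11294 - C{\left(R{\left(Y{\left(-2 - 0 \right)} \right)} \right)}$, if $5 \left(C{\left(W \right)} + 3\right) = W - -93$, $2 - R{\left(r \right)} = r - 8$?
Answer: $\frac{56384}{5} \approx 11277.0$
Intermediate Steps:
$R{\left(r \right)} = 10 - r$ ($R{\left(r \right)} = 2 - \left(r - 8\right) = 2 - \left(-8 + r\right) = 10 - r$)
$C{\left(W \right)} = \frac{78}{5} + \frac{W}{5}$ ($C{\left(W \right)} = -3 + \frac{W - -93}{5} = -3 + \frac{W + 93}{5} = -3 + \frac{93 + W}{5} = -3 + \left(\frac{93}{5} + \frac{W}{5}\right) = \frac{78}{5} + \frac{W}{5}$)
$11294 - C{\left(R{\left(Y{\left(-2 - 0 \right)} \right)} \right)} = 11294 - \left(\frac{78}{5} + \frac{10 - 2}{5}\right) = 11294 - \left(\frac{78}{5} + \frac{1}{5} \cdot 8\right) = 11294 - \left(\frac{78}{5} + \frac{8}{5}\right) = 11294 - \frac{86}{5} = \frac{56384}{5}$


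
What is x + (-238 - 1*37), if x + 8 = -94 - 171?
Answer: -548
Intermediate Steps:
x = -273 (x = -8 + (-94 - 171) = -8 - 265 = -273)
x + (-238 - 1*37) = -273 + (-238 - 1*37) = -273 + (-238 - 37) = -273 - 275 = -548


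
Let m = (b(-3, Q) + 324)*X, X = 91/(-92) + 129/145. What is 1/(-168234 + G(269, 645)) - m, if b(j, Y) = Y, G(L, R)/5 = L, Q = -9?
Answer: 13952084621/445259852 ≈ 31.335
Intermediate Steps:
G(L, R) = 5*L
X = -1327/13340 (X = 91*(-1/92) + 129*(1/145) = -91/92 + 129/145 = -1327/13340 ≈ -0.099475)
m = -83601/2668 (m = (-9 + 324)*(-1327/13340) = 315*(-1327/13340) = -83601/2668 ≈ -31.335)
1/(-168234 + G(269, 645)) - m = 1/(-168234 + 5*269) - 1*(-83601/2668) = 1/(-168234 + 1345) + 83601/2668 = 1/(-166889) + 83601/2668 = -1/166889 + 83601/2668 = 13952084621/445259852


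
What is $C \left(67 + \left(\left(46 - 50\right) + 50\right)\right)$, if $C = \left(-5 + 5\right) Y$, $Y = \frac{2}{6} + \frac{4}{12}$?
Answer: $0$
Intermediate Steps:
$Y = \frac{2}{3}$ ($Y = 2 \cdot \frac{1}{6} + 4 \cdot \frac{1}{12} = \frac{1}{3} + \frac{1}{3} = \frac{2}{3} \approx 0.66667$)
$C = 0$ ($C = \left(-5 + 5\right) \frac{2}{3} = 0 \cdot \frac{2}{3} = 0$)
$C \left(67 + \left(\left(46 - 50\right) + 50\right)\right) = 0 \left(67 + \left(\left(46 - 50\right) + 50\right)\right) = 0 \left(67 + \left(-4 + 50\right)\right) = 0 \left(67 + 46\right) = 0 \cdot 113 = 0$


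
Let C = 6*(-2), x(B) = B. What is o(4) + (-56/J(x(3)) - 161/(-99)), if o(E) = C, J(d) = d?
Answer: -2875/99 ≈ -29.040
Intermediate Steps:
C = -12
o(E) = -12
o(4) + (-56/J(x(3)) - 161/(-99)) = -12 + (-56/3 - 161/(-99)) = -12 + (-56*1/3 - 161*(-1/99)) = -12 + (-56/3 + 161/99) = -12 - 1687/99 = -2875/99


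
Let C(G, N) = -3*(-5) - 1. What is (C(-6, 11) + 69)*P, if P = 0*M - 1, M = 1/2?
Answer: -83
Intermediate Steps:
C(G, N) = 14 (C(G, N) = 15 - 1 = 14)
M = ½ ≈ 0.50000
P = -1 (P = 0*(½) - 1 = 0 - 1 = -1)
(C(-6, 11) + 69)*P = (14 + 69)*(-1) = 83*(-1) = -83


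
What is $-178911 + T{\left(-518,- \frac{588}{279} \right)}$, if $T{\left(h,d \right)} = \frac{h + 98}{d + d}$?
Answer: $- \frac{2503359}{14} \approx -1.7881 \cdot 10^{5}$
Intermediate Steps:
$T{\left(h,d \right)} = \frac{98 + h}{2 d}$
$-178911 + T{\left(-518,- \frac{588}{279} \right)} = -178911 + \frac{98 - 518}{2 \left(- \frac{588}{279}\right)} = -178911 + \frac{1}{2} \frac{1}{\left(-588\right) \frac{1}{279}} \left(-420\right) = -178911 + \frac{1}{2} \frac{1}{- \frac{196}{93}} \left(-420\right) = -178911 + \frac{1}{2} \left(- \frac{93}{196}\right) \left(-420\right) = -178911 + \frac{1395}{14} = - \frac{2503359}{14}$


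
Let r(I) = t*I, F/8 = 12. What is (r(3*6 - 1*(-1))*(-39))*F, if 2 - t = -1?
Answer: -213408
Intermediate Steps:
F = 96 (F = 8*12 = 96)
t = 3 (t = 2 - 1*(-1) = 2 + 1 = 3)
r(I) = 3*I
(r(3*6 - 1*(-1))*(-39))*F = ((3*(3*6 - 1*(-1)))*(-39))*96 = ((3*(18 + 1))*(-39))*96 = ((3*19)*(-39))*96 = (57*(-39))*96 = -2223*96 = -213408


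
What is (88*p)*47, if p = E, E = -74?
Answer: -306064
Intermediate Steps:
p = -74
(88*p)*47 = (88*(-74))*47 = -6512*47 = -306064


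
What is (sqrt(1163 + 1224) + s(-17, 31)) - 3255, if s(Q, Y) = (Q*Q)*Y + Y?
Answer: 5735 + sqrt(2387) ≈ 5783.9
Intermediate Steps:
s(Q, Y) = Y + Y*Q**2 (s(Q, Y) = Q**2*Y + Y = Y*Q**2 + Y = Y + Y*Q**2)
(sqrt(1163 + 1224) + s(-17, 31)) - 3255 = (sqrt(1163 + 1224) + 31*(1 + (-17)**2)) - 3255 = (sqrt(2387) + 31*(1 + 289)) - 3255 = (sqrt(2387) + 31*290) - 3255 = (sqrt(2387) + 8990) - 3255 = (8990 + sqrt(2387)) - 3255 = 5735 + sqrt(2387)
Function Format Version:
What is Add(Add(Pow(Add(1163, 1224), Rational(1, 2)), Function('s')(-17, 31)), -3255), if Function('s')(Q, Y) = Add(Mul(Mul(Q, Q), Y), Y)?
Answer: Add(5735, Pow(2387, Rational(1, 2))) ≈ 5783.9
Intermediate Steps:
Function('s')(Q, Y) = Add(Y, Mul(Y, Pow(Q, 2))) (Function('s')(Q, Y) = Add(Mul(Pow(Q, 2), Y), Y) = Add(Mul(Y, Pow(Q, 2)), Y) = Add(Y, Mul(Y, Pow(Q, 2))))
Add(Add(Pow(Add(1163, 1224), Rational(1, 2)), Function('s')(-17, 31)), -3255) = Add(Add(Pow(Add(1163, 1224), Rational(1, 2)), Mul(31, Add(1, Pow(-17, 2)))), -3255) = Add(Add(Pow(2387, Rational(1, 2)), Mul(31, Add(1, 289))), -3255) = Add(Add(Pow(2387, Rational(1, 2)), Mul(31, 290)), -3255) = Add(Add(Pow(2387, Rational(1, 2)), 8990), -3255) = Add(Add(8990, Pow(2387, Rational(1, 2))), -3255) = Add(5735, Pow(2387, Rational(1, 2)))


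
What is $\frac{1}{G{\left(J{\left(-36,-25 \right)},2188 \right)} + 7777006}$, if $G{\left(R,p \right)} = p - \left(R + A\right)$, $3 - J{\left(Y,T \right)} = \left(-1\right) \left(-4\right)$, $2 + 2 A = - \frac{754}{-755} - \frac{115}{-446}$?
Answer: $\frac{673460}{5238976915051} \approx 1.2855 \cdot 10^{-7}$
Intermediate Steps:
$A = - \frac{250351}{673460}$ ($A = -1 + \frac{- \frac{754}{-755} - \frac{115}{-446}}{2} = -1 + \frac{\left(-754\right) \left(- \frac{1}{755}\right) - - \frac{115}{446}}{2} = -1 + \frac{\frac{754}{755} + \frac{115}{446}}{2} = -1 + \frac{1}{2} \cdot \frac{423109}{336730} = -1 + \frac{423109}{673460} = - \frac{250351}{673460} \approx -0.37174$)
$J{\left(Y,T \right)} = -1$ ($J{\left(Y,T \right)} = 3 - \left(-1\right) \left(-4\right) = 3 - 4 = -1$)
$G{\left(R,p \right)} = \frac{250351}{673460} + p - R$ ($G{\left(R,p \right)} = p - \left(R - \frac{250351}{673460}\right) = p - \left(- \frac{250351}{673460} + R\right) = \frac{250351}{673460} + p - R$)
$\frac{1}{G{\left(J{\left(-36,-25 \right)},2188 \right)} + 7777006} = \frac{1}{\left(\frac{250351}{673460} + 2188 - -1\right) + 7777006} = \frac{1}{\left(\frac{250351}{673460} + 2188 + 1\right) + 7777006} = \frac{1}{\frac{1474454291}{673460} + 7777006} = \frac{1}{\frac{5238976915051}{673460}} = \frac{673460}{5238976915051}$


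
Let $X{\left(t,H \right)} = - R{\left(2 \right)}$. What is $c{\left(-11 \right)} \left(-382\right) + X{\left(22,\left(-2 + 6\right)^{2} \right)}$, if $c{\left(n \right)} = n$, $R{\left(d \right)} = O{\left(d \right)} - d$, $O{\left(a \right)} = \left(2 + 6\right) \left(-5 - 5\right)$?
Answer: $4284$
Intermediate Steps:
$O{\left(a \right)} = -80$ ($O{\left(a \right)} = 8 \left(-10\right) = -80$)
$R{\left(d \right)} = -80 - d$
$X{\left(t,H \right)} = 82$ ($X{\left(t,H \right)} = - (-80 - 2) = \left(-1\right) \left(-82\right) = 82$)
$c{\left(-11 \right)} \left(-382\right) + X{\left(22,\left(-2 + 6\right)^{2} \right)} = \left(-11\right) \left(-382\right) + 82 = 4202 + 82 = 4284$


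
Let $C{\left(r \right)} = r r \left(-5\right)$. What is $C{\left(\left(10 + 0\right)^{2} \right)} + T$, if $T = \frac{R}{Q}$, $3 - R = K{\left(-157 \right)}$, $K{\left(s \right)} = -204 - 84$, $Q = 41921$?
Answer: $- \frac{2096049709}{41921} \approx -50000.0$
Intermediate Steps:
$K{\left(s \right)} = -288$
$R = 291$ ($R = 3 - -288 = 3 + 288 = 291$)
$C{\left(r \right)} = - 5 r^{2}$ ($C{\left(r \right)} = r^{2} \left(-5\right) = - 5 r^{2}$)
$T = \frac{291}{41921} \approx 0.0069416$
$C{\left(\left(10 + 0\right)^{2} \right)} + T = - 5 \left(\left(10 + 0\right)^{2}\right)^{2} + \frac{291}{41921} = - 5 \left(10^{2}\right)^{2} + \frac{291}{41921} = - 5 \cdot 100^{2} + \frac{291}{41921} = \left(-5\right) 10000 + \frac{291}{41921} = -50000 + \frac{291}{41921} = - \frac{2096049709}{41921}$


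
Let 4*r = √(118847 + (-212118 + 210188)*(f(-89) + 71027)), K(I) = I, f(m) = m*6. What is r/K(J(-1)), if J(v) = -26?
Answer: -3*I*√15103627/104 ≈ -112.11*I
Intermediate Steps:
f(m) = 6*m
r = 3*I*√15103627/4 (r = √(118847 + (-212118 + 210188)*(6*(-89) + 71027))/4 = √(118847 - 1930*(-534 + 71027))/4 = √(118847 - 1930*70493)/4 = √(118847 - 136051490)/4 = √(-135932643)/4 = (3*I*√15103627)/4 = 3*I*√15103627/4 ≈ 2914.8*I)
r/K(J(-1)) = (3*I*√15103627/4)/(-26) = (3*I*√15103627/4)*(-1/26) = -3*I*√15103627/104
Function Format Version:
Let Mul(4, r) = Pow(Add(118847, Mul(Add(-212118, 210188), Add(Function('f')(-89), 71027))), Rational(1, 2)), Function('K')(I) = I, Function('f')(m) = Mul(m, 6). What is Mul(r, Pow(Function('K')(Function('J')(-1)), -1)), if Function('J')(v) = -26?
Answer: Mul(Rational(-3, 104), I, Pow(15103627, Rational(1, 2))) ≈ Mul(-112.11, I)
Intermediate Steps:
Function('f')(m) = Mul(6, m)
r = Mul(Rational(3, 4), I, Pow(15103627, Rational(1, 2))) (r = Mul(Rational(1, 4), Pow(Add(118847, Mul(Add(-212118, 210188), Add(Mul(6, -89), 71027))), Rational(1, 2))) = Mul(Rational(1, 4), Pow(Add(118847, Mul(-1930, Add(-534, 71027))), Rational(1, 2))) = Mul(Rational(1, 4), Pow(Add(118847, Mul(-1930, 70493)), Rational(1, 2))) = Mul(Rational(1, 4), Pow(Add(118847, -136051490), Rational(1, 2))) = Mul(Rational(1, 4), Pow(-135932643, Rational(1, 2))) = Mul(Rational(1, 4), Mul(3, I, Pow(15103627, Rational(1, 2)))) = Mul(Rational(3, 4), I, Pow(15103627, Rational(1, 2))) ≈ Mul(2914.8, I))
Mul(r, Pow(Function('K')(Function('J')(-1)), -1)) = Mul(Mul(Rational(3, 4), I, Pow(15103627, Rational(1, 2))), Pow(-26, -1)) = Mul(Mul(Rational(3, 4), I, Pow(15103627, Rational(1, 2))), Rational(-1, 26)) = Mul(Rational(-3, 104), I, Pow(15103627, Rational(1, 2)))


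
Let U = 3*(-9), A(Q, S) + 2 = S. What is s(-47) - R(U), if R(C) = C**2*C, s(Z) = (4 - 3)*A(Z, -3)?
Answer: 19678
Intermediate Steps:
A(Q, S) = -2 + S
U = -27
s(Z) = -5 (s(Z) = (4 - 3)*(-2 - 3) = 1*(-5) = -5)
R(C) = C**3
s(-47) - R(U) = -5 - 1*(-27)**3 = -5 - 1*(-19683) = -5 + 19683 = 19678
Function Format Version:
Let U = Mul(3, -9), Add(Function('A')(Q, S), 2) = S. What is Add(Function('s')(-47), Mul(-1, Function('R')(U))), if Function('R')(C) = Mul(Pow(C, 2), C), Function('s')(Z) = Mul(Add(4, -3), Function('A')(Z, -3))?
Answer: 19678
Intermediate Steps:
Function('A')(Q, S) = Add(-2, S)
U = -27
Function('s')(Z) = -5 (Function('s')(Z) = Mul(Add(4, -3), Add(-2, -3)) = Mul(1, -5) = -5)
Function('R')(C) = Pow(C, 3)
Add(Function('s')(-47), Mul(-1, Function('R')(U))) = Add(-5, Mul(-1, Pow(-27, 3))) = Add(-5, Mul(-1, -19683)) = Add(-5, 19683) = 19678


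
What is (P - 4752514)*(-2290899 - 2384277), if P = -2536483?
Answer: 34077343838472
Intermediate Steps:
(P - 4752514)*(-2290899 - 2384277) = (-2536483 - 4752514)*(-2290899 - 2384277) = -7288997*(-4675176) = 34077343838472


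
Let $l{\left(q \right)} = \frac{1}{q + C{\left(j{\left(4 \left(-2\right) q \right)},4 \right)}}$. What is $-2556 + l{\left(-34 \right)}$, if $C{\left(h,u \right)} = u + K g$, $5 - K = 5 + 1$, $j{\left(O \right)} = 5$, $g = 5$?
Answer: $- \frac{89461}{35} \approx -2556.0$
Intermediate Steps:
$K = -1$ ($K = 5 - \left(5 + 1\right) = 5 - 6 = -1$)
$C{\left(h,u \right)} = -5 + u$ ($C{\left(h,u \right)} = u - 5 = -5 + u$)
$l{\left(q \right)} = \frac{1}{-1 + q}$ ($l{\left(q \right)} = \frac{1}{q + \left(-5 + 4\right)} = \frac{1}{q - 1} = \frac{1}{-1 + q}$)
$-2556 + l{\left(-34 \right)} = -2556 + \frac{1}{-1 - 34} = -2556 + \frac{1}{-35} = -2556 - \frac{1}{35} = - \frac{89461}{35}$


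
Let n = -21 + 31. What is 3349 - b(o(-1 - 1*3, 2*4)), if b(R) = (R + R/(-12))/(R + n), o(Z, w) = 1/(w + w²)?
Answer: 28975537/8652 ≈ 3349.0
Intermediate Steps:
n = 10
b(R) = 11*R/(12*(10 + R)) (b(R) = (R + R/(-12))/(R + 10) = (R + R*(-1/12))/(10 + R) = (R - R/12)/(10 + R) = (11*R/12)/(10 + R) = 11*R/(12*(10 + R)))
3349 - b(o(-1 - 1*3, 2*4)) = 3349 - 11*1/(((2*4))*(1 + 2*4))/(12*(10 + 1/(((2*4))*(1 + 2*4)))) = 3349 - 11*1/(8*(1 + 8))/(12*(10 + 1/(8*(1 + 8)))) = 3349 - 11*(⅛)/9/(12*(10 + (⅛)/9)) = 3349 - 11*(⅛)*(⅑)/(12*(10 + (⅛)*(⅑))) = 3349 - 11/(12*72*(10 + 1/72)) = 3349 - 11/(12*72*721/72) = 3349 - 11*72/(12*72*721) = 3349 - 1*11/8652 = 3349 - 11/8652 = 28975537/8652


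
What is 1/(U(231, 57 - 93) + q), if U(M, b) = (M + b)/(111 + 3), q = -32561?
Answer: -38/1237253 ≈ -3.0713e-5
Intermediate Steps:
U(M, b) = M/114 + b/114 (U(M, b) = (M + b)/114 = (M + b)*(1/114) = M/114 + b/114)
1/(U(231, 57 - 93) + q) = 1/(((1/114)*231 + (57 - 93)/114) - 32561) = 1/((77/38 + (1/114)*(-36)) - 32561) = 1/((77/38 - 6/19) - 32561) = 1/(65/38 - 32561) = 1/(-1237253/38) = -38/1237253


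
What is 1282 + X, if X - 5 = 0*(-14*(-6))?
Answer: 1287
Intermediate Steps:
X = 5 (X = 5 + 0*(-14*(-6)) = 5 + 0*84 = 5 + 0 = 5)
1282 + X = 1282 + 5 = 1287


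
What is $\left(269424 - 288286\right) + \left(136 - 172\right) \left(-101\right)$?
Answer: $-15226$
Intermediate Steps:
$\left(269424 - 288286\right) + \left(136 - 172\right) \left(-101\right) = \left(269424 - 288286\right) - -3636 = \left(269424 - 288286\right) + 3636 = -18862 + 3636 = -15226$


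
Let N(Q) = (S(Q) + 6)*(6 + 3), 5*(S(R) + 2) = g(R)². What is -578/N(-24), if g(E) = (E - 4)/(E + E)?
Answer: -46240/2929 ≈ -15.787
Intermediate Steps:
g(E) = (-4 + E)/(2*E) (g(E) = (-4 + E)/((2*E)) = (-4 + E)*(1/(2*E)) = (-4 + E)/(2*E))
S(R) = -2 + (-4 + R)²/(20*R²) (S(R) = -2 + ((-4 + R)/(2*R))²/5 = -2 + ((-4 + R)²/(4*R²))/5 = -2 + (-4 + R)²/(20*R²))
N(Q) = 36 + 9*(-4 + Q)²/(20*Q²) (N(Q) = ((-2 + (-4 + Q)²/(20*Q²)) + 6)*(6 + 3) = (4 + (-4 + Q)²/(20*Q²))*9 = 36 + 9*(-4 + Q)²/(20*Q²))
-578/N(-24) = -578*1280/(16 - 8*(-24) + 81*(-24)²) = -578*1280/(16 + 192 + 81*576) = -578*1280/(16 + 192 + 46656) = -578/((9/20)*(1/576)*46864) = -578/2929/80 = -578*80/2929 = -46240/2929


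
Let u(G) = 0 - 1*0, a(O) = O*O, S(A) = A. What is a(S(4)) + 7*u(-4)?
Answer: 16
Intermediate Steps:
a(O) = O**2
u(G) = 0 (u(G) = 0 + 0 = 0)
a(S(4)) + 7*u(-4) = 4**2 + 7*0 = 16 + 0 = 16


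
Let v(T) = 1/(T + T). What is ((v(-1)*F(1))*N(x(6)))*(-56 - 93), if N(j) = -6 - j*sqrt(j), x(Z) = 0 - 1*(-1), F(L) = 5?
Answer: -5215/2 ≈ -2607.5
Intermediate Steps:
x(Z) = 1 (x(Z) = 0 + 1 = 1)
N(j) = -6 - j**(3/2)
v(T) = 1/(2*T)
((v(-1)*F(1))*N(x(6)))*(-56 - 93) = ((((1/2)/(-1))*5)*(-6 - 1**(3/2)))*(-56 - 93) = ((((1/2)*(-1))*5)*(-6 - 1*1))*(-149) = ((-1/2*5)*(-6 - 1))*(-149) = -5/2*(-7)*(-149) = (35/2)*(-149) = -5215/2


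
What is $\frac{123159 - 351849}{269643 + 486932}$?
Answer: $- \frac{45738}{151315} \approx -0.30227$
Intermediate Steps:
$\frac{123159 - 351849}{269643 + 486932} = - \frac{228690}{756575} = \left(-228690\right) \frac{1}{756575} = - \frac{45738}{151315}$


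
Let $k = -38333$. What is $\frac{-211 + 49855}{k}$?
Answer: $- \frac{49644}{38333} \approx -1.2951$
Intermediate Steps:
$\frac{-211 + 49855}{k} = \frac{-211 + 49855}{-38333} = 49644 \left(- \frac{1}{38333}\right) = - \frac{49644}{38333}$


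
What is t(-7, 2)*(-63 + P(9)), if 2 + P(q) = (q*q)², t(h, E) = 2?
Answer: 12992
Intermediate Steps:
P(q) = -2 + q⁴ (P(q) = -2 + (q*q)² = -2 + (q²)² = -2 + q⁴)
t(-7, 2)*(-63 + P(9)) = 2*(-63 + (-2 + 9⁴)) = 2*(-63 + (-2 + 6561)) = 2*(-63 + 6559) = 2*6496 = 12992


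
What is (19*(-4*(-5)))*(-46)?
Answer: -17480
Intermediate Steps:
(19*(-4*(-5)))*(-46) = (19*20)*(-46) = 380*(-46) = -17480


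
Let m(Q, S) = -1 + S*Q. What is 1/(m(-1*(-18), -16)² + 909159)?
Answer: 1/992680 ≈ 1.0074e-6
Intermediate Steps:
m(Q, S) = -1 + Q*S
1/(m(-1*(-18), -16)² + 909159) = 1/((-1 - 1*(-18)*(-16))² + 909159) = 1/((-1 + 18*(-16))² + 909159) = 1/((-1 - 288)² + 909159) = 1/((-289)² + 909159) = 1/(83521 + 909159) = 1/992680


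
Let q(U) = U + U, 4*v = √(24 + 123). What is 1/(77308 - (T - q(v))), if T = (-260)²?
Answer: 12944/125660303 - 14*√3/376980909 ≈ 0.00010294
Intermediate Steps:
T = 67600
v = 7*√3/4 (v = √(24 + 123)/4 = √147/4 = (7*√3)/4 = 7*√3/4 ≈ 3.0311)
q(U) = 2*U
1/(77308 - (T - q(v))) = 1/(77308 - (67600 - 2*7*√3/4)) = 1/(77308 - (67600 - 7*√3/2)) = 1/(77308 + (-67600 + 7*√3/2)) = 1/(9708 + 7*√3/2)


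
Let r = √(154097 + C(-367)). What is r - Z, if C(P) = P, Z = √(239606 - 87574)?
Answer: √153730 - 4*√9502 ≈ 2.1714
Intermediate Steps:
Z = 4*√9502 (Z = √152032 = 4*√9502 ≈ 389.91)
r = √153730 (r = √(154097 - 367) = √153730 ≈ 392.08)
r - Z = √153730 - 4*√9502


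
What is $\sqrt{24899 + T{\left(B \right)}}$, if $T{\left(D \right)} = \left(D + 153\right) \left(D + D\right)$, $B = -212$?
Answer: $\sqrt{49915} \approx 223.42$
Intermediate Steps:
$T{\left(D \right)} = 2 D \left(153 + D\right)$ ($T{\left(D \right)} = \left(153 + D\right) 2 D = 2 D \left(153 + D\right)$)
$\sqrt{24899 + T{\left(B \right)}} = \sqrt{24899 + 2 \left(-212\right) \left(153 - 212\right)} = \sqrt{24899 + 2 \left(-212\right) \left(-59\right)} = \sqrt{24899 + 25016} = \sqrt{49915}$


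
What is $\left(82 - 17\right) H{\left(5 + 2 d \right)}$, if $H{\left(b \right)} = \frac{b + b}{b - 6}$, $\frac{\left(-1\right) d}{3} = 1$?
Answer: $\frac{130}{7} \approx 18.571$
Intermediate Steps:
$d = -3$ ($d = \left(-3\right) 1 = -3$)
$H{\left(b \right)} = \frac{2 b}{-6 + b}$
$\left(82 - 17\right) H{\left(5 + 2 d \right)} = \left(82 - 17\right) \frac{2 \left(5 + 2 \left(-3\right)\right)}{-6 + \left(5 + 2 \left(-3\right)\right)} = 65 \frac{2 \left(5 - 6\right)}{-6 + \left(5 - 6\right)} = 65 \cdot 2 \left(-1\right) \frac{1}{-6 - 1} = 65 \cdot 2 \left(-1\right) \frac{1}{-7} = 65 \cdot 2 \left(-1\right) \left(- \frac{1}{7}\right) = 65 \cdot \frac{2}{7} = \frac{130}{7}$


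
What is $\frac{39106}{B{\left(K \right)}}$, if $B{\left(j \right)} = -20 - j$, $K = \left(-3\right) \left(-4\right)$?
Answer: $- \frac{19553}{16} \approx -1222.1$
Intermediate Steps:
$K = 12$
$\frac{39106}{B{\left(K \right)}} = \frac{39106}{-20 - 12} = \frac{39106}{-32} = 39106 \left(- \frac{1}{32}\right) = - \frac{19553}{16}$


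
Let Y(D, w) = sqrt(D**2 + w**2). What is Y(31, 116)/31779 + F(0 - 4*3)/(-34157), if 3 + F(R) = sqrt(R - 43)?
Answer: 3/34157 + sqrt(14417)/31779 - I*sqrt(55)/34157 ≈ 0.0038661 - 0.00021712*I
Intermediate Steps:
F(R) = -3 + sqrt(-43 + R) (F(R) = -3 + sqrt(R - 43) = -3 + sqrt(-43 + R))
Y(31, 116)/31779 + F(0 - 4*3)/(-34157) = sqrt(31**2 + 116**2)/31779 + (-3 + sqrt(-43 + (0 - 4*3)))/(-34157) = sqrt(961 + 13456)*(1/31779) + (-3 + sqrt(-43 + (0 - 12)))*(-1/34157) = sqrt(14417)*(1/31779) + (-3 + sqrt(-43 - 12))*(-1/34157) = sqrt(14417)/31779 + (-3 + sqrt(-55))*(-1/34157) = sqrt(14417)/31779 + (-3 + I*sqrt(55))*(-1/34157) = sqrt(14417)/31779 + (3/34157 - I*sqrt(55)/34157) = 3/34157 + sqrt(14417)/31779 - I*sqrt(55)/34157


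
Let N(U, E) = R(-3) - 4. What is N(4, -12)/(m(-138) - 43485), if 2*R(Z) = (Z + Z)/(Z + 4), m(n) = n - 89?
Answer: 7/43712 ≈ 0.00016014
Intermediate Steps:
m(n) = -89 + n
R(Z) = Z/(4 + Z) (R(Z) = ((Z + Z)/(Z + 4))/2 = ((2*Z)/(4 + Z))/2 = (2*Z/(4 + Z))/2 = Z/(4 + Z))
N(U, E) = -7 (N(U, E) = -3/(4 - 3) - 4 = -3/1 - 4 = -3*1 - 4 = -3 - 4 = -7)
N(4, -12)/(m(-138) - 43485) = -7/((-89 - 138) - 43485) = -7/(-227 - 43485) = -7/(-43712) = -7*(-1/43712) = 7/43712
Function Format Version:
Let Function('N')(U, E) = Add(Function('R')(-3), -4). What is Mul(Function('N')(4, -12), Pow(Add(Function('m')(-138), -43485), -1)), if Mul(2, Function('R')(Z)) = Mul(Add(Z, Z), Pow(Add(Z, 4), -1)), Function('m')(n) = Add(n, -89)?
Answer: Rational(7, 43712) ≈ 0.00016014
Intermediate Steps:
Function('m')(n) = Add(-89, n)
Function('R')(Z) = Mul(Z, Pow(Add(4, Z), -1)) (Function('R')(Z) = Mul(Rational(1, 2), Mul(Add(Z, Z), Pow(Add(Z, 4), -1))) = Mul(Rational(1, 2), Mul(Mul(2, Z), Pow(Add(4, Z), -1))) = Mul(Rational(1, 2), Mul(2, Z, Pow(Add(4, Z), -1))) = Mul(Z, Pow(Add(4, Z), -1)))
Function('N')(U, E) = -7 (Function('N')(U, E) = Add(Mul(-3, Pow(Add(4, -3), -1)), -4) = Add(Mul(-3, Pow(1, -1)), -4) = Add(Mul(-3, 1), -4) = Add(-3, -4) = -7)
Mul(Function('N')(4, -12), Pow(Add(Function('m')(-138), -43485), -1)) = Mul(-7, Pow(Add(Add(-89, -138), -43485), -1)) = Mul(-7, Pow(Add(-227, -43485), -1)) = Mul(-7, Pow(-43712, -1)) = Mul(-7, Rational(-1, 43712)) = Rational(7, 43712)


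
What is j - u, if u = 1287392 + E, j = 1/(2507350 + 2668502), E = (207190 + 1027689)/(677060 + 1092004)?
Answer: -29767423752909545/23122256168 ≈ -1.2874e+6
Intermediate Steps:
E = 1234879/1769064 ≈ 0.69804
j = 1/5175852 ≈ 1.9320e-7
u = 2277480075967/1769064 (u = 1287392 + 1234879/1769064 = 2277480075967/1769064 ≈ 1.2874e+6)
j - u = 1/5175852 - 1*2277480075967/1769064 = 1/5175852 - 2277480075967/1769064 = -29767423752909545/23122256168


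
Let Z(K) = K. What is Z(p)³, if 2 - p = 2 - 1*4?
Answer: 64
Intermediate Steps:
p = 4 (p = 2 - (2 - 1*4) = 2 - (2 - 4) = 2 - 1*(-2) = 2 + 2 = 4)
Z(p)³ = 4³ = 64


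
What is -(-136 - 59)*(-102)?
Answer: -19890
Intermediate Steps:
-(-136 - 59)*(-102) = -(-195)*(-102) = -1*19890 = -19890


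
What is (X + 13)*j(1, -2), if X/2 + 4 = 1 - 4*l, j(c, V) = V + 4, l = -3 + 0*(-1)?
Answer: 62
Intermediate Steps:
l = -3 (l = -3 + 0 = -3)
j(c, V) = 4 + V
X = 18 (X = -8 + 2*(1 - 4*(-3)) = -8 + 2*(1 + 12) = -8 + 2*13 = -8 + 26 = 18)
(X + 13)*j(1, -2) = (18 + 13)*(4 - 2) = 31*2 = 62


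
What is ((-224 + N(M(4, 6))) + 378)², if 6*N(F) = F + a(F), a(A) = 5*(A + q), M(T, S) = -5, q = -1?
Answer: 790321/36 ≈ 21953.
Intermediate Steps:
a(A) = -5 + 5*A (a(A) = 5*(A - 1) = 5*(-1 + A) = -5 + 5*A)
N(F) = -⅚ + F (N(F) = (F + (-5 + 5*F))/6 = (-5 + 6*F)/6 = -⅚ + F)
((-224 + N(M(4, 6))) + 378)² = ((-224 + (-⅚ - 5)) + 378)² = ((-224 - 35/6) + 378)² = (-1379/6 + 378)² = (889/6)² = 790321/36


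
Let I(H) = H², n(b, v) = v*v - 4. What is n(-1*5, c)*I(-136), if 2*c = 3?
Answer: -32368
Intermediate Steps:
c = 3/2 (c = (½)*3 = 3/2 ≈ 1.5000)
n(b, v) = -4 + v² (n(b, v) = v² - 4 = -4 + v²)
n(-1*5, c)*I(-136) = (-4 + (3/2)²)*(-136)² = (-4 + 9/4)*18496 = -7/4*18496 = -32368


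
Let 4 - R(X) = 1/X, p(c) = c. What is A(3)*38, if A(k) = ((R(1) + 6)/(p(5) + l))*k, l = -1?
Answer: 513/2 ≈ 256.50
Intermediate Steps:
R(X) = 4 - 1/X
A(k) = 9*k/4 (A(k) = (((4 - 1/1) + 6)/(5 - 1))*k = (((4 - 1*1) + 6)/4)*k = (((4 - 1) + 6)*(¼))*k = ((3 + 6)*(¼))*k = (9*(¼))*k = 9*k/4)
A(3)*38 = ((9/4)*3)*38 = (27/4)*38 = 513/2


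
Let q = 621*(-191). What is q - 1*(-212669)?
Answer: 94058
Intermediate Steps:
q = -118611
q - 1*(-212669) = -118611 - 1*(-212669) = -118611 + 212669 = 94058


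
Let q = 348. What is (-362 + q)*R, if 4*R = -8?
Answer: 28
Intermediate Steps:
R = -2 (R = (¼)*(-8) = -2)
(-362 + q)*R = (-362 + 348)*(-2) = -14*(-2) = 28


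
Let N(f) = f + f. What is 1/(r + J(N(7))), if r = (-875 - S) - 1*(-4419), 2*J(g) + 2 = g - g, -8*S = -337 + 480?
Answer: 8/28487 ≈ 0.00028083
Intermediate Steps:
N(f) = 2*f
S = -143/8 (S = -(-337 + 480)/8 = -1/8*143 = -143/8 ≈ -17.875)
J(g) = -1 (J(g) = -1 + (g - g)/2 = -1 + (1/2)*0 = -1 + 0 = -1)
r = 28495/8 (r = (-875 - 1*(-143/8)) - 1*(-4419) = (-875 + 143/8) + 4419 = -6857/8 + 4419 = 28495/8 ≈ 3561.9)
1/(r + J(N(7))) = 1/(28495/8 - 1) = 1/(28487/8) = 8/28487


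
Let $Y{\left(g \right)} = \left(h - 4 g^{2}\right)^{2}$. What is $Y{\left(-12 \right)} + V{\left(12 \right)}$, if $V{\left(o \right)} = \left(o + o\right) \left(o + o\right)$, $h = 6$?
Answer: $325476$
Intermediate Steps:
$Y{\left(g \right)} = \left(6 - 4 g^{2}\right)^{2}$
$V{\left(o \right)} = 4 o^{2}$ ($V{\left(o \right)} = 2 o 2 o = 4 o^{2}$)
$Y{\left(-12 \right)} + V{\left(12 \right)} = 4 \left(-3 + 2 \left(-12\right)^{2}\right)^{2} + 4 \cdot 12^{2} = 4 \left(-3 + 2 \cdot 144\right)^{2} + 4 \cdot 144 = 4 \left(-3 + 288\right)^{2} + 576 = 4 \cdot 285^{2} + 576 = 4 \cdot 81225 + 576 = 324900 + 576 = 325476$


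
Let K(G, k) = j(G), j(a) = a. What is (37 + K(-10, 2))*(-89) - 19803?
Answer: -22206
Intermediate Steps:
K(G, k) = G
(37 + K(-10, 2))*(-89) - 19803 = (37 - 10)*(-89) - 19803 = 27*(-89) - 19803 = -2403 - 19803 = -22206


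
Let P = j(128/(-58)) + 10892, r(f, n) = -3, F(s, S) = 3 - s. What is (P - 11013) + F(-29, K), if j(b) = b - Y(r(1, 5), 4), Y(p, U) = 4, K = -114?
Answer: -2761/29 ≈ -95.207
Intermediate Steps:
j(b) = -4 + b (j(b) = b - 1*4 = b - 4 = -4 + b)
P = 315688/29 (P = (-4 + 128/(-58)) + 10892 = (-4 + 128*(-1/58)) + 10892 = (-4 - 64/29) + 10892 = -180/29 + 10892 = 315688/29 ≈ 10886.)
(P - 11013) + F(-29, K) = (315688/29 - 11013) + (3 - 1*(-29)) = -3689/29 + (3 + 29) = -3689/29 + 32 = -2761/29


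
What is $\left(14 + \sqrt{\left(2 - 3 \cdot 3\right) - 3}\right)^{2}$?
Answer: $\left(14 + i \sqrt{10}\right)^{2} \approx 186.0 + 88.544 i$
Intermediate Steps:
$\left(14 + \sqrt{\left(2 - 3 \cdot 3\right) - 3}\right)^{2} = \left(14 + \sqrt{\left(2 - 9\right) - 3}\right)^{2} = \left(14 + \sqrt{-7 - 3}\right)^{2} = \left(14 + \sqrt{-10}\right)^{2} = \left(14 + i \sqrt{10}\right)^{2}$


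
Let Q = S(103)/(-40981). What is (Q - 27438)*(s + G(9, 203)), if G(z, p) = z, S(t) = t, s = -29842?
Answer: 33545322487573/40981 ≈ 8.1856e+8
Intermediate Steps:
Q = -103/40981 (Q = 103/(-40981) = 103*(-1/40981) = -103/40981 ≈ -0.0025134)
(Q - 27438)*(s + G(9, 203)) = (-103/40981 - 27438)*(-29842 + 9) = -1124436781/40981*(-29833) = 33545322487573/40981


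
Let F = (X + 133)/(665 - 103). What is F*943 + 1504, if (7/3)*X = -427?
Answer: 399049/281 ≈ 1420.1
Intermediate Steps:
X = -183 (X = (3/7)*(-427) = -183)
F = -25/281 (F = (-183 + 133)/(665 - 103) = -50/562 = -50*1/562 = -25/281 ≈ -0.088968)
F*943 + 1504 = -25/281*943 + 1504 = -23575/281 + 1504 = 399049/281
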